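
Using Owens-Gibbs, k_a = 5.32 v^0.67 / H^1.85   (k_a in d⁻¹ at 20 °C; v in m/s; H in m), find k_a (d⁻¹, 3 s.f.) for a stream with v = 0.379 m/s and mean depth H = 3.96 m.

k_a = 5.32 × 0.379^0.67 / 3.96^1.85 = 5.32 × 0.5220 / 12.76 = 0.2177 d⁻¹.

k_a ≈ 0.218 d⁻¹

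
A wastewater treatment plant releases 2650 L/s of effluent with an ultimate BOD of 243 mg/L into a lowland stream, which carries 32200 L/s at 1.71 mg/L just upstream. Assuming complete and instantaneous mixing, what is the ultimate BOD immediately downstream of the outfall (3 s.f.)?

Flow-weighted mixing: C = (Q_r C_r + Q_w C_w)/(Q_r + Q_w)
= (32200×1.71 + 2650×243)/(32200 + 2650) = 699000/34850 = 20.06 mg/L.

20.1 mg/L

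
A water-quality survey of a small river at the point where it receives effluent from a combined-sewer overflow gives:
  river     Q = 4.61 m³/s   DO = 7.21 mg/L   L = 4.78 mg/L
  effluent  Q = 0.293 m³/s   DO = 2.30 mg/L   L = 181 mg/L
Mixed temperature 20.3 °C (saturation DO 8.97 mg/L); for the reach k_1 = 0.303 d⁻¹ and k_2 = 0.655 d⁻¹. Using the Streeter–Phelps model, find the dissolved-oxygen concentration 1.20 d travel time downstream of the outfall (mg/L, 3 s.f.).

DO ≈ 4.88 mg/L

Mixed DO = (4.61×7.21 + 0.293×2.30)/(4.61+0.293) = 33.91/4.903 = 6.917 mg/L.
Mixed L₀ = (4.61×4.78 + 0.293×181)/(4.903) = 75.07/4.903 = 15.31 mg/L.
Initial deficit D₀ = C_s − DO₀ = 8.97 − 6.917 = 2.053 mg/L.
D(1.20) = [0.303×15.31/(0.655−0.303)](e^(−0.303×1.20) − e^(−0.655×1.20)) + 2.053 e^(−0.655×1.20)
= 13.18 × (0.6952 − 0.4557) + 2.053 × 0.4557 = 4.092 mg/L.
DO = 8.97 − 4.092 = 4.878 mg/L.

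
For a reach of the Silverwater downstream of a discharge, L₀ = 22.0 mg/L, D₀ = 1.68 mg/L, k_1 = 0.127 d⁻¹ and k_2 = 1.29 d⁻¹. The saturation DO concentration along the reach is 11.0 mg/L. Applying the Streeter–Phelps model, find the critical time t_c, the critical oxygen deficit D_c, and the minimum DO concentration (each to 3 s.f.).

At the critical point dD/dt = 0, so k_1 L₀ e^(−k_1 t) = k_2 D. Substituting D(t) from the Streeter–Phelps equation and solving for t gives
t_c = ln[(k_2/k_1)(1 − D₀(k_2−k_1)/(k_1 L₀))] / (k_2−k_1).
Here k_2−k_1 = 1.163 d⁻¹ and 1 − D₀(k_2−k_1)/(k_1 L₀) = 1 − 1.68×1.163/(0.127×22.0) = 0.3007, so
t_c = ln(10.16 × 0.3007) / 1.163 = 1.117 / 1.163 = 0.9601 d.
L(t_c) = L₀ e^(−k_1 t_c) = 22.0 × 0.8852 = 19.47 mg/L, and at the critical point k_2 D_c = k_1 L, so D_c = (0.127/1.29) × 19.47 = 1.917 mg/L.
Minimum DO = C_s − D_c = 11.0 − 1.917 = 9.083 mg/L.

t_c ≈ 0.960 d; D_c ≈ 1.92 mg/L; min DO ≈ 9.08 mg/L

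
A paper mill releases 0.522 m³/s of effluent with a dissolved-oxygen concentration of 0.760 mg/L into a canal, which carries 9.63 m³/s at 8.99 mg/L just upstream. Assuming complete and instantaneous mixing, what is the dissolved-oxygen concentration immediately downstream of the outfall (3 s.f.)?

8.57 mg/L

Flow-weighted mixing: C = (Q_r C_r + Q_w C_w)/(Q_r + Q_w)
= (9.63×8.99 + 0.522×0.760)/(9.63 + 0.522) = 86.97/10.15 = 8.567 mg/L.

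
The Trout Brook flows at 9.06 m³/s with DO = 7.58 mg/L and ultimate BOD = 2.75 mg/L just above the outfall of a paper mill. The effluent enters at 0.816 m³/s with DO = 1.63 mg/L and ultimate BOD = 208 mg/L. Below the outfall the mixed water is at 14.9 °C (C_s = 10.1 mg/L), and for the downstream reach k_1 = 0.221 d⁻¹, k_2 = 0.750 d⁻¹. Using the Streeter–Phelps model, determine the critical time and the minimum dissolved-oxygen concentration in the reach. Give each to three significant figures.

Mixed DO = (9.06×7.58 + 0.816×1.63)/(9.06+0.816) = 70.00/9.876 = 7.088 mg/L.
Mixed L₀ = (9.06×2.75 + 0.816×208)/(9.876) = 194.6/9.876 = 19.71 mg/L.
Initial deficit D₀ = C_s − DO₀ = 10.1 − 7.088 = 3.012 mg/L.
t_c = (1/0.5290) ln[(0.750/0.221)(1 − 3.012×0.5290/(0.221×19.71))] = 1.890 × ln(2.152) = 1.449 d.
D_c = (0.221/0.750) × 19.71 × e^(−0.221×1.449) = 0.2947 × 19.71 × 0.7260 = 4.216 mg/L.
Minimum DO = 10.1 − 4.216 = 5.884 mg/L.

t_c ≈ 1.45 d; minimum DO ≈ 5.88 mg/L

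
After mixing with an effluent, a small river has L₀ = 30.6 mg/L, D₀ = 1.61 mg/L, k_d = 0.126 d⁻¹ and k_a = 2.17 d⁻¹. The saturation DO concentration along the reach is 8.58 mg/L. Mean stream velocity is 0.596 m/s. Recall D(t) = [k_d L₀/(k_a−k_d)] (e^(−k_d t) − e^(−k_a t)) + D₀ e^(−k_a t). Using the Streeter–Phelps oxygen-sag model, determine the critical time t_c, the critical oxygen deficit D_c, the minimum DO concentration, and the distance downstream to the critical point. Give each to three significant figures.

t_c ≈ 0.453 d; D_c ≈ 1.68 mg/L; min DO ≈ 6.90 mg/L; x_c ≈ 23.3 km

With k_a/k_d = 17.22 and 1 − D₀(k_a−k_d)/(k_d L₀) = 0.1465,
t_c = ln(17.22 × 0.1465) / (2.17 − 0.126) = ln(2.523) / 2.044 = 0.9253/2.044 = 0.4527 d.
L(t_c) = L₀ e^(−k_d t_c) = 30.6 × 0.9446 = 28.90 mg/L, and at the critical point k_a D_c = k_d L, so D_c = (0.126/2.17) × 28.90 = 1.678 mg/L.
Minimum DO = C_s − D_c = 8.58 − 1.678 = 6.902 mg/L.
x_c = v t_c = 0.596 m/s × 0.4527 d × 86400 s/d = 23310 m ≈ 23.3 km.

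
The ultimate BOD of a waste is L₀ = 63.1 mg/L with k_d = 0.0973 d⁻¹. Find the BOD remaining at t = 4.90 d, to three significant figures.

L ≈ 39.2 mg/L

L_t = L₀ e^(−k_d t) = 63.1 × e^(−0.0973×4.90) = 63.1 × 0.6208 = 39.17 mg/L.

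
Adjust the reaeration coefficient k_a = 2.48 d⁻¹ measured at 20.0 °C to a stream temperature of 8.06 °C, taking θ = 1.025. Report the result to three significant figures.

k_a(T₂) = k_a(T₁) · θ^(T₂−T₁) = 2.48 × 1.025^(8.06−20.0)
= 2.48 × 1.025^-11.9 = 2.48 × 0.7447 = 1.847 d⁻¹.

k_a ≈ 1.85 d⁻¹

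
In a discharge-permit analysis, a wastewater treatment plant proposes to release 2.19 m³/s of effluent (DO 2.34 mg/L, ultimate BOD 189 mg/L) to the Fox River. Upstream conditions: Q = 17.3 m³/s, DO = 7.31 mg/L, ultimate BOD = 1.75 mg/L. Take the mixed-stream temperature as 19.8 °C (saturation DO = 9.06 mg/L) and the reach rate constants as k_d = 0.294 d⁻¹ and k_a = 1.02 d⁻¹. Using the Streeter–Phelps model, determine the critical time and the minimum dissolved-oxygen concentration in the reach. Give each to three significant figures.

Mixed DO = (17.3×7.31 + 2.19×2.34)/(17.3+2.19) = 131.6/19.49 = 6.752 mg/L.
Mixed L₀ = (17.3×1.75 + 2.19×189)/(19.49) = 444.2/19.49 = 22.79 mg/L.
Initial deficit D₀ = C_s − DO₀ = 9.06 − 6.752 = 2.308 mg/L.
t_c = (1/0.7260) ln[(1.02/0.294)(1 − 2.308×0.7260/(0.294×22.79))] = 1.377 × ln(2.602) = 1.317 d.
D_c = (0.294/1.02) × 22.79 × e^(−0.294×1.317) = 0.2882 × 22.79 × 0.6790 = 4.460 mg/L.
Minimum DO = 9.06 − 4.460 = 4.600 mg/L.

t_c ≈ 1.32 d; minimum DO ≈ 4.60 mg/L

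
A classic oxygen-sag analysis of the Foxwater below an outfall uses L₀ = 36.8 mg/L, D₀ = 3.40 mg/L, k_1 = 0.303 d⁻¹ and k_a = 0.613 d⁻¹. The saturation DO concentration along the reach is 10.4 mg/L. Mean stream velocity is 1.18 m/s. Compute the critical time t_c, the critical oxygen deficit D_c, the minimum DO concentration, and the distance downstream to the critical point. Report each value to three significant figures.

With k_a/k_1 = 2.023 and 1 − D₀(k_a−k_1)/(k_1 L₀) = 0.9055,
t_c = ln(2.023 × 0.9055) / (0.613 − 0.303) = ln(1.832) / 0.3100 = 0.6053/0.3100 = 1.953 d.
D_c = (k_1/k_a) L₀ e^(−k_1 t_c) = (0.303/0.613) × 36.8 × e^(−0.303×1.953) = 0.4943 × 36.8 × 0.5534 = 10.07 mg/L.
Minimum DO = C_s − D_c = 10.4 − 10.07 = 0.3336 mg/L.
x_c = v t_c = 1.18 m/s × 1.953 d × 86400 s/d = 199100 m ≈ 199 km.

t_c ≈ 1.95 d; D_c ≈ 10.1 mg/L; min DO ≈ 0.334 mg/L; x_c ≈ 199 km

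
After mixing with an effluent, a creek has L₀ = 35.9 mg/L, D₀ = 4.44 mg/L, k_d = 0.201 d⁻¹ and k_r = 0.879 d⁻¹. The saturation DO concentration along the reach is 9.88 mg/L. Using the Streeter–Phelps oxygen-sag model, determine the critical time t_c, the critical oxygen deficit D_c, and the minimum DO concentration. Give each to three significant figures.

t_c ≈ 1.38 d; D_c ≈ 6.22 mg/L; min DO ≈ 3.66 mg/L

With k_r/k_d = 4.373 and 1 − D₀(k_r−k_d)/(k_d L₀) = 0.5828,
t_c = ln(4.373 × 0.5828) / (0.879 − 0.201) = ln(2.549) / 0.6780 = 0.9356/0.6780 = 1.380 d.
L(t_c) = L₀ e^(−k_d t_c) = 35.9 × 0.7578 = 27.20 mg/L, and at the critical point k_r D_c = k_d L, so D_c = (0.201/0.879) × 27.20 = 6.221 mg/L.
Minimum DO = C_s − D_c = 9.88 − 6.221 = 3.659 mg/L.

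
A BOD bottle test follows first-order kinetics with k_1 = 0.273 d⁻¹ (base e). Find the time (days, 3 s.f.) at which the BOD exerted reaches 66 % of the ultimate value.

y/L₀ = 1 − e^(−k_1 t) = 0.66 ⇒ e^(−k_1 t) = 0.340
t = −ln(0.340) / 0.273 = 1.079 / 0.273 = 3.952 d.

t ≈ 3.95 d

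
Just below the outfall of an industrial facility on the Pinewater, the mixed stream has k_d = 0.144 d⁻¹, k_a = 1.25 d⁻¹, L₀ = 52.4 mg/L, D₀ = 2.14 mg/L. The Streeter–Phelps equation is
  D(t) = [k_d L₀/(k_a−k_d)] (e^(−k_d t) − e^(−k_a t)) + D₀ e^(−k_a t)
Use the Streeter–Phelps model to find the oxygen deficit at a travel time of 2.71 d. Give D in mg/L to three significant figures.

k_d L₀/(k_a−k_d) = 0.144×52.4/(1.25−0.144) = 7.546/1.106 = 6.822 mg/L.
e^(−k_d t) = e^(−0.144×2.710) = 0.6769; e^(−k_a t) = e^(−1.25×2.710) = 0.03379.
D = 6.822 × (0.6769 − 0.03379) + 2.14 × 0.03379 = 4.388 + 0.07232 = 4.460 mg/L.

D ≈ 4.46 mg/L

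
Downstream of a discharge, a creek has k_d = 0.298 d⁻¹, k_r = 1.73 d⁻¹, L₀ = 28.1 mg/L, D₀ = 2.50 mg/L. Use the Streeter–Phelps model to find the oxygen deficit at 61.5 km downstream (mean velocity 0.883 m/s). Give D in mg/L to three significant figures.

D ≈ 3.77 mg/L

Travel time t = x/v = 61.5 km / (0.883 m/s) = 61500 m / 0.883 m/s = 69650 s = 0.8061 d.
k_d L₀/(k_r−k_d) = 0.298×28.1/(1.73−0.298) = 8.374/1.432 = 5.848 mg/L.
e^(−k_d t) = e^(−0.298×0.8061) = 0.7865; e^(−k_r t) = e^(−1.73×0.8061) = 0.2479.
D = 5.848 × (0.7865 − 0.2479) + 2.50 × 0.2479 = 3.149 + 0.6198 = 3.769 mg/L.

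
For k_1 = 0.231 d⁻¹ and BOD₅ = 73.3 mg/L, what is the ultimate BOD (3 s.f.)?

BOD₅ = L₀(1 − e^(−5k_1)) ⇒ L₀ = BOD₅ / (1 − e^(−5×0.231))
= 73.3 / (1 − 0.3151) = 73.3 / 0.6849 = 107.0 mg/L.

L₀ ≈ 107 mg/L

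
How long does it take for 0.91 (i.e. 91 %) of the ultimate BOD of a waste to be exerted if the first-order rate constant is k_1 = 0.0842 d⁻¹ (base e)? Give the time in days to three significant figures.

t ≈ 28.6 d

y/L₀ = 1 − e^(−k_1 t) = 0.91 ⇒ e^(−k_1 t) = 0.0900
t = −ln(0.0900) / 0.0842 = 2.408 / 0.0842 = 28.60 d.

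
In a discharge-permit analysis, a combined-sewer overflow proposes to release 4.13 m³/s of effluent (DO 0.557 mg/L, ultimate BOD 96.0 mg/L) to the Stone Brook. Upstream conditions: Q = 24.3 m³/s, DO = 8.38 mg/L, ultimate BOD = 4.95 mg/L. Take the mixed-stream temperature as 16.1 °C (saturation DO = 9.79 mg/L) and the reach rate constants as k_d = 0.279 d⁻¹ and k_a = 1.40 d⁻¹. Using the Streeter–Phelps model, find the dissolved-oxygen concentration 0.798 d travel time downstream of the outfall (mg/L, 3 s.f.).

DO ≈ 6.82 mg/L

Mixed DO = (24.3×8.38 + 4.13×0.557)/(24.3+4.13) = 205.9/28.43 = 7.244 mg/L.
Mixed L₀ = (24.3×4.95 + 4.13×96.0)/(28.43) = 516.8/28.43 = 18.18 mg/L.
Initial deficit D₀ = C_s − DO₀ = 9.79 − 7.244 = 2.546 mg/L.
D(0.798) = [0.279×18.18/(1.40−0.279)](e^(−0.279×0.798) − e^(−1.40×0.798)) + 2.546 e^(−1.40×0.798)
= 4.524 × (0.8004 − 0.3272) + 2.546 × 0.3272 = 2.974 mg/L.
DO = 9.79 − 2.974 = 6.816 mg/L.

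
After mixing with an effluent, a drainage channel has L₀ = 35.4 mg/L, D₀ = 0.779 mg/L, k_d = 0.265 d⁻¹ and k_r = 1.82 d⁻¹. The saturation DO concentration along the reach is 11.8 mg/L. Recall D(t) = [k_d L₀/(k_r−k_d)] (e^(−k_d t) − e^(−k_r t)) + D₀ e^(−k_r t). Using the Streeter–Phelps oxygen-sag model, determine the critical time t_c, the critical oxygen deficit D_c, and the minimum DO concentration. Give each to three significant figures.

t_c ≈ 1.15 d; D_c ≈ 3.80 mg/L; min DO ≈ 8.00 mg/L

t_c = [1/(k_r−k_d)] ln[(k_r/k_d)(1 − D₀(k_r−k_d)/(k_d L₀))]
= [1/(1.82−0.265)] ln[(1.82/0.265)(1 − 0.779×1.555/(0.265×35.4))]
= (1/1.555) ln[6.868 × 0.8709] = 0.6431 × ln(5.981) = 0.6431 × 1.789 = 1.150 d.
D_c = (k_d/k_r) L₀ e^(−k_d t_c) = (0.265/1.82) × 35.4 × e^(−0.265×1.150) = 0.1456 × 35.4 × 0.7373 = 3.800 mg/L.
Minimum DO = C_s − D_c = 11.8 − 3.800 = 8.000 mg/L.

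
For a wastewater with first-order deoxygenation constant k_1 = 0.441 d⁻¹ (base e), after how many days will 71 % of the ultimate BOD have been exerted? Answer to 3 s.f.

t ≈ 2.81 d

y/L₀ = 1 − e^(−k_1 t) = 0.71 ⇒ e^(−k_1 t) = 0.290
t = −ln(0.290) / 0.441 = 1.238 / 0.441 = 2.807 d.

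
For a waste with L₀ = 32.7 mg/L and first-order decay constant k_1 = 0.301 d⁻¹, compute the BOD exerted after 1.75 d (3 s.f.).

y_t = L₀(1 − e^(−k_1 t)) = 32.7 × (1 − e^(−0.301×1.75))
= 32.7 × (1 − 0.5905) = 32.7 × 0.4095 = 13.39 mg/L.

y ≈ 13.4 mg/L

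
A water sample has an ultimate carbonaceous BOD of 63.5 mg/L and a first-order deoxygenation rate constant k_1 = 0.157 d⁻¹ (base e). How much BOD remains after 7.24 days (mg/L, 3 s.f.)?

L ≈ 20.4 mg/L

L_t = L₀ e^(−k_1 t) = 63.5 × e^(−0.157×7.24) = 63.5 × 0.3209 = 20.38 mg/L.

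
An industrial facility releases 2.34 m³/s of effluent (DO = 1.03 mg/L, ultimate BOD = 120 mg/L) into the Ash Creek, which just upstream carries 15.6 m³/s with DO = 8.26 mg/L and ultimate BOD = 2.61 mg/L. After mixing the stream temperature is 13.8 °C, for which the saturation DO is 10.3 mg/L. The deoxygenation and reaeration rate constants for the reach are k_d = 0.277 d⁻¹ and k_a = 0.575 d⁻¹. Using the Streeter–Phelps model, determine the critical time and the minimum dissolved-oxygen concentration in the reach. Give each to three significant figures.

t_c ≈ 1.79 d; minimum DO ≈ 5.04 mg/L

Mixed DO = (15.6×8.26 + 2.34×1.03)/(15.6+2.34) = 131.3/17.94 = 7.317 mg/L.
Mixed L₀ = (15.6×2.61 + 2.34×120)/(17.94) = 321.5/17.94 = 17.92 mg/L.
Initial deficit D₀ = C_s − DO₀ = 10.3 − 7.317 = 2.983 mg/L.
t_c = (1/0.2980) ln[(0.575/0.277)(1 − 2.983×0.2980/(0.277×17.92))] = 3.356 × ln(1.704) = 1.789 d.
D_c = (0.277/0.575) × 17.92 × e^(−0.277×1.789) = 0.4817 × 17.92 × 0.6093 = 5.260 mg/L.
Minimum DO = 10.3 − 5.260 = 5.040 mg/L.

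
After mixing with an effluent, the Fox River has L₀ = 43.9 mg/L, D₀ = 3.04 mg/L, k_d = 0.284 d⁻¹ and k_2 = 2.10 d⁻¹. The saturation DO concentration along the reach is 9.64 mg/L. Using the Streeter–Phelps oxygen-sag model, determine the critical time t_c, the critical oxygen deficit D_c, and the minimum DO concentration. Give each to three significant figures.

t_c ≈ 0.780 d; D_c ≈ 4.76 mg/L; min DO ≈ 4.88 mg/L

At the critical point dD/dt = 0, so k_d L₀ e^(−k_d t) = k_2 D. Substituting D(t) from the Streeter–Phelps equation and solving for t gives
t_c = ln[(k_2/k_d)(1 − D₀(k_2−k_d)/(k_d L₀))] / (k_2−k_d).
Here k_2−k_d = 1.816 d⁻¹ and 1 − D₀(k_2−k_d)/(k_d L₀) = 1 − 3.04×1.816/(0.284×43.9) = 0.5572, so
t_c = ln(7.394 × 0.5572) / 1.816 = 1.416 / 1.816 = 0.7797 d.
D_c = (k_d/k_2) L₀ e^(−k_d t_c) = (0.284/2.10) × 43.9 × e^(−0.284×0.7797) = 0.1352 × 43.9 × 0.8014 = 4.758 mg/L.
Minimum DO = C_s − D_c = 9.64 − 4.758 = 4.882 mg/L.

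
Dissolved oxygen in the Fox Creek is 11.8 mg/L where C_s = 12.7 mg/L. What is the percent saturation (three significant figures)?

% saturation = C/C_s × 100 = 11.8/12.7 × 100 = 92.9 %.

92.9 % saturation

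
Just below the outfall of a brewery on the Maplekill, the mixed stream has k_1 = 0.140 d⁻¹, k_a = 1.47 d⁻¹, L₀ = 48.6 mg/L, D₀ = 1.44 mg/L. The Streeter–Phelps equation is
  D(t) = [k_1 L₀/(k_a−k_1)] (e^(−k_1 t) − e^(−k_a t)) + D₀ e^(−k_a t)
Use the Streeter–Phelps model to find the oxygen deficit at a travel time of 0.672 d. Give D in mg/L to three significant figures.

k_1 L₀/(k_a−k_1) = 0.140×48.6/(1.47−0.140) = 6.804/1.330 = 5.116 mg/L.
e^(−k_1 t) = e^(−0.140×0.6720) = 0.9102; e^(−k_a t) = e^(−1.47×0.6720) = 0.3724.
D = 5.116 × (0.9102 − 0.3724) + 1.44 × 0.3724 = 2.751 + 0.5362 = 3.288 mg/L.

D ≈ 3.29 mg/L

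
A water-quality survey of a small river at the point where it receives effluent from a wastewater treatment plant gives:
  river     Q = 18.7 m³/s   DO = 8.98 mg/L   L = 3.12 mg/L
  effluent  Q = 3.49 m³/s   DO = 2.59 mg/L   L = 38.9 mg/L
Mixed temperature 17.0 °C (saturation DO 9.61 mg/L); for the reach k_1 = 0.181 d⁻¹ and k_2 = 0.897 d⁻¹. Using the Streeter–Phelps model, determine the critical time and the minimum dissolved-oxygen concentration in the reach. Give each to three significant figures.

t_c ≈ 0.357 d; minimum DO ≈ 7.96 mg/L

Mixed DO = (18.7×8.98 + 3.49×2.59)/(18.7+3.49) = 177.0/22.19 = 7.975 mg/L.
Mixed L₀ = (18.7×3.12 + 3.49×38.9)/(22.19) = 194.1/22.19 = 8.747 mg/L.
Initial deficit D₀ = C_s − DO₀ = 9.61 − 7.975 = 1.635 mg/L.
t_c = (1/0.7160) ln[(0.897/0.181)(1 − 1.635×0.7160/(0.181×8.747))] = 1.397 × ln(1.292) = 0.3573 d.
D_c = (0.181/0.897) × 8.747 × e^(−0.181×0.3573) = 0.2018 × 8.747 × 0.9374 = 1.655 mg/L.
Minimum DO = 9.61 − 1.655 = 7.955 mg/L.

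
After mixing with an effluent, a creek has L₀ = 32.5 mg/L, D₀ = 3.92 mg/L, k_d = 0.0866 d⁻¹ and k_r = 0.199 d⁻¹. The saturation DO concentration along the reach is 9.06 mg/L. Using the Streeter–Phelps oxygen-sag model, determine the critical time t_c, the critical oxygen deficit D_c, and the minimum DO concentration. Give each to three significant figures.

At the critical point dD/dt = 0, so k_d L₀ e^(−k_d t) = k_r D. Substituting D(t) from the Streeter–Phelps equation and solving for t gives
t_c = ln[(k_r/k_d)(1 − D₀(k_r−k_d)/(k_d L₀))] / (k_r−k_d).
Here k_r−k_d = 0.1124 d⁻¹ and 1 − D₀(k_r−k_d)/(k_d L₀) = 1 − 3.92×0.1124/(0.0866×32.5) = 0.8435, so
t_c = ln(2.298 × 0.8435) / 0.1124 = 0.6618 / 0.1124 = 5.887 d.
L(t_c) = L₀ e^(−k_d t_c) = 32.5 × 0.6006 = 19.52 mg/L, and at the critical point k_r D_c = k_d L, so D_c = (0.0866/0.199) × 19.52 = 8.494 mg/L.
Minimum DO = C_s − D_c = 9.06 − 8.494 = 0.5658 mg/L.

t_c ≈ 5.89 d; D_c ≈ 8.49 mg/L; min DO ≈ 0.566 mg/L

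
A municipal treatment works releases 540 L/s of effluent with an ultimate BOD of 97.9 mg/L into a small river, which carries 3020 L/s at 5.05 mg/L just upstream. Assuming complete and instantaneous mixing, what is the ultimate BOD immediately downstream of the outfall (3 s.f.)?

Flow-weighted mixing: C = (Q_r C_r + Q_w C_w)/(Q_r + Q_w)
= (3020×5.05 + 540×97.9)/(3020 + 540) = 68120/3560 = 19.13 mg/L.

19.1 mg/L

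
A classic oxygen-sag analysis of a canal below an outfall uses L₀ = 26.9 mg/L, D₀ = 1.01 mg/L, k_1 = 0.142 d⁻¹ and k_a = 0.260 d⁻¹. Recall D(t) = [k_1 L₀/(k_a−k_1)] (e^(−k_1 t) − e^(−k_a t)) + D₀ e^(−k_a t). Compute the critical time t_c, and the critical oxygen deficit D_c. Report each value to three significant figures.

At the critical point dD/dt = 0, so k_1 L₀ e^(−k_1 t) = k_a D. Substituting D(t) from the Streeter–Phelps equation and solving for t gives
t_c = ln[(k_a/k_1)(1 − D₀(k_a−k_1)/(k_1 L₀))] / (k_a−k_1).
Here k_a−k_1 = 0.1180 d⁻¹ and 1 − D₀(k_a−k_1)/(k_1 L₀) = 1 − 1.01×0.1180/(0.142×26.9) = 0.9688, so
t_c = ln(1.831 × 0.9688) / 0.1180 = 0.5732 / 0.1180 = 4.857 d.
L(t_c) = L₀ e^(−k_1 t_c) = 26.9 × 0.5017 = 13.50 mg/L, and at the critical point k_a D_c = k_1 L, so D_c = (0.142/0.260) × 13.50 = 7.371 mg/L.

t_c ≈ 4.86 d; D_c ≈ 7.37 mg/L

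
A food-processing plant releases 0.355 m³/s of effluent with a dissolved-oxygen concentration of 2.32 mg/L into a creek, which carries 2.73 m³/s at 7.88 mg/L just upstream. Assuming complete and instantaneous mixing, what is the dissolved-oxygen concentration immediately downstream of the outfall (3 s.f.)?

Flow-weighted mixing: C = (Q_r C_r + Q_w C_w)/(Q_r + Q_w)
= (2.73×7.88 + 0.355×2.32)/(2.73 + 0.355) = 22.34/3.085 = 7.240 mg/L.

7.24 mg/L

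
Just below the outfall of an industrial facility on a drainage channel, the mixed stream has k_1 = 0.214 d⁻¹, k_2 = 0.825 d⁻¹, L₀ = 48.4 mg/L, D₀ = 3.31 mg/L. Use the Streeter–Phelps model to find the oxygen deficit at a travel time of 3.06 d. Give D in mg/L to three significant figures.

D ≈ 7.71 mg/L

k_1 L₀/(k_2−k_1) = 0.214×48.4/(0.825−0.214) = 10.36/0.6110 = 16.95 mg/L.
e^(−k_1 t) = e^(−0.214×3.060) = 0.5195; e^(−k_2 t) = e^(−0.825×3.060) = 0.08010.
D = 16.95 × (0.5195 − 0.08010) + 3.31 × 0.08010 = 7.449 + 0.2651 = 7.714 mg/L.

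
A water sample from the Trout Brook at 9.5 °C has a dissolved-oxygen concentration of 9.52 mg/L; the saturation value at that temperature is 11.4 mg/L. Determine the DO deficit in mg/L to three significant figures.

D = C_s − C = 11.4 − 9.52 = 1.88 mg/L.

D ≈ 1.88 mg/L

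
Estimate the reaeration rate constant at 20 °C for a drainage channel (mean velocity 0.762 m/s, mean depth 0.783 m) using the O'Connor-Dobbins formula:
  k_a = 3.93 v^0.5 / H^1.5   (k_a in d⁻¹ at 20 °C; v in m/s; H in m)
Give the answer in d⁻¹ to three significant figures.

k_a ≈ 4.95 d⁻¹

k_a = 3.93 × 0.762^0.5 / 0.783^1.5 = 3.93 × 0.8729 / 0.6929 = 4.951 d⁻¹.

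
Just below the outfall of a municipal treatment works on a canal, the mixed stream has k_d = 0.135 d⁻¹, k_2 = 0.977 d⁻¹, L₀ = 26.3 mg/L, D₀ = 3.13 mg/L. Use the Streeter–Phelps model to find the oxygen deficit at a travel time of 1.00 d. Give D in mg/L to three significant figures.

k_d L₀/(k_2−k_d) = 0.135×26.3/(0.977−0.135) = 3.551/0.8420 = 4.217 mg/L.
e^(−k_d t) = e^(−0.135×1.000) = 0.8737; e^(−k_2 t) = e^(−0.977×1.000) = 0.3764.
D = 4.217 × (0.8737 − 0.3764) + 3.13 × 0.3764 = 2.097 + 1.178 = 3.275 mg/L.

D ≈ 3.28 mg/L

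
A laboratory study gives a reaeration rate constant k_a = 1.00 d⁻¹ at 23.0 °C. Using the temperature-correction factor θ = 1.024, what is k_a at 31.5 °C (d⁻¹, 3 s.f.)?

k_a(T₂) = k_a(T₁) · θ^(T₂−T₁) = 1.00 × 1.024^(31.5−23.0)
= 1.00 × 1.024^8.50 = 1.00 × 1.223 = 1.223 d⁻¹.

k_a ≈ 1.22 d⁻¹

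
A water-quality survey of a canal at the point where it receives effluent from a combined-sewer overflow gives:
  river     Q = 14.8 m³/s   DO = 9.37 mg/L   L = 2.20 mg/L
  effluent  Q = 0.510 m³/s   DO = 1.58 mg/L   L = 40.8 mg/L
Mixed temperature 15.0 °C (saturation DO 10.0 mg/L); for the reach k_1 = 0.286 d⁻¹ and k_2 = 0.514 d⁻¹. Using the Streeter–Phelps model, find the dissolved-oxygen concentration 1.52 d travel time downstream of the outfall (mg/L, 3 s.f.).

Mixed DO = (14.8×9.37 + 0.510×1.58)/(14.8+0.510) = 139.5/15.31 = 9.111 mg/L.
Mixed L₀ = (14.8×2.20 + 0.510×40.8)/(15.31) = 53.37/15.31 = 3.486 mg/L.
Initial deficit D₀ = C_s − DO₀ = 10.0 − 9.111 = 0.8895 mg/L.
D(1.52) = [0.286×3.486/(0.514−0.286)](e^(−0.286×1.52) − e^(−0.514×1.52)) + 0.8895 e^(−0.514×1.52)
= 4.373 × (0.6474 − 0.4578) + 0.8895 × 0.4578 = 1.236 mg/L.
DO = 10.0 − 1.236 = 8.764 mg/L.

DO ≈ 8.76 mg/L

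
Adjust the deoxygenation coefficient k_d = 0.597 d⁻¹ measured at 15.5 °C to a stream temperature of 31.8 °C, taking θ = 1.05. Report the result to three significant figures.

k_d(T₂) = k_d(T₁) · θ^(T₂−T₁) = 0.597 × 1.05^(31.8−15.5)
= 0.597 × 1.05^16.3 = 0.597 × 2.215 = 1.322 d⁻¹.

k_d ≈ 1.32 d⁻¹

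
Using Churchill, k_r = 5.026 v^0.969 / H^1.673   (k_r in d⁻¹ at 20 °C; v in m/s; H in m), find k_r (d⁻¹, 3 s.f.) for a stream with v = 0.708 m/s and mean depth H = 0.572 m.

k_r ≈ 9.16 d⁻¹

k_r = 5.026 × 0.708^0.969 / 0.572^1.673 = 5.026 × 0.7156 / 0.3928 = 9.158 d⁻¹.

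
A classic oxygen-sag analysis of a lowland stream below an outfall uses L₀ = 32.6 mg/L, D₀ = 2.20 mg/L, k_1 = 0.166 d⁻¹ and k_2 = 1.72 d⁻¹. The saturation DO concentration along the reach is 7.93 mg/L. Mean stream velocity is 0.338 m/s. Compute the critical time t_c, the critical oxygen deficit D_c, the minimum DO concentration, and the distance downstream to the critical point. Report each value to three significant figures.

With k_2/k_1 = 10.36 and 1 − D₀(k_2−k_1)/(k_1 L₀) = 0.3682,
t_c = ln(10.36 × 0.3682) / (1.72 − 0.166) = ln(3.816) / 1.554 = 1.339/1.554 = 0.8617 d.
D_c = (k_1/k_2) L₀ e^(−k_1 t_c) = (0.166/1.72) × 32.6 × e^(−0.166×0.8617) = 0.09651 × 32.6 × 0.8667 = 2.727 mg/L.
Minimum DO = C_s − D_c = 7.93 − 2.727 = 5.203 mg/L.
x_c = v t_c = 0.338 m/s × 0.8617 d × 86400 s/d = 25160 m ≈ 25.2 km.

t_c ≈ 0.862 d; D_c ≈ 2.73 mg/L; min DO ≈ 5.20 mg/L; x_c ≈ 25.2 km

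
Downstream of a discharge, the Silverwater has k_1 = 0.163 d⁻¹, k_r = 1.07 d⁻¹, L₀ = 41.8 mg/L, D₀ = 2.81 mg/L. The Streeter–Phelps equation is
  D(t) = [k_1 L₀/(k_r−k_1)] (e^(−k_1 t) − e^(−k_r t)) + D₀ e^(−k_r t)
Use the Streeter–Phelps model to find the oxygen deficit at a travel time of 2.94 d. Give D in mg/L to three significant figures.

D ≈ 4.45 mg/L

k_1 L₀/(k_r−k_1) = 0.163×41.8/(1.07−0.163) = 6.813/0.9070 = 7.512 mg/L.
e^(−k_1 t) = e^(−0.163×2.940) = 0.6193; e^(−k_r t) = e^(−1.07×2.940) = 0.04303.
D = 7.512 × (0.6193 − 0.04303) + 2.81 × 0.04303 = 4.329 + 0.1209 = 4.450 mg/L.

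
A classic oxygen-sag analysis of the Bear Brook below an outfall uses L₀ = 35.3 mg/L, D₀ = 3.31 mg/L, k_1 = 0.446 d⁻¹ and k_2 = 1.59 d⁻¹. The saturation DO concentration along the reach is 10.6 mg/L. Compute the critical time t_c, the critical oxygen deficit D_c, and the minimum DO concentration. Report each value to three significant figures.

With k_2/k_1 = 3.565 and 1 − D₀(k_2−k_1)/(k_1 L₀) = 0.7595,
t_c = ln(3.565 × 0.7595) / (1.59 − 0.446) = ln(2.708) / 1.144 = 0.9961/1.144 = 0.8707 d.
D_c = (k_1/k_2) L₀ e^(−k_1 t_c) = (0.446/1.59) × 35.3 × e^(−0.446×0.8707) = 0.2805 × 35.3 × 0.6782 = 6.715 mg/L.
Minimum DO = C_s − D_c = 10.6 − 6.715 = 3.885 mg/L.

t_c ≈ 0.871 d; D_c ≈ 6.72 mg/L; min DO ≈ 3.88 mg/L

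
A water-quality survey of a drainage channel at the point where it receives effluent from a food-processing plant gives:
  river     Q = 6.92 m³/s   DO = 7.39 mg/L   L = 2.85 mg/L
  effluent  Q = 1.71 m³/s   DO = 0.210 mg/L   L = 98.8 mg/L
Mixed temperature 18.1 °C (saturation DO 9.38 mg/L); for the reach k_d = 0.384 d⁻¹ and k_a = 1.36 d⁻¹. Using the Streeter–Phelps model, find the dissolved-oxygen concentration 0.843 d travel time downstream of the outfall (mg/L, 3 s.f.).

DO ≈ 4.81 mg/L

Mixed DO = (6.92×7.39 + 1.71×0.210)/(6.92+1.71) = 51.50/8.630 = 5.967 mg/L.
Mixed L₀ = (6.92×2.85 + 1.71×98.8)/(8.630) = 188.7/8.630 = 21.86 mg/L.
Initial deficit D₀ = C_s − DO₀ = 9.38 − 5.967 = 3.413 mg/L.
D(0.843) = [0.384×21.86/(1.36−0.384)](e^(−0.384×0.843) − e^(−1.36×0.843)) + 3.413 e^(−1.36×0.843)
= 8.601 × (0.7235 − 0.3178) + 3.413 × 0.3178 = 4.574 mg/L.
DO = 9.38 − 4.574 = 4.806 mg/L.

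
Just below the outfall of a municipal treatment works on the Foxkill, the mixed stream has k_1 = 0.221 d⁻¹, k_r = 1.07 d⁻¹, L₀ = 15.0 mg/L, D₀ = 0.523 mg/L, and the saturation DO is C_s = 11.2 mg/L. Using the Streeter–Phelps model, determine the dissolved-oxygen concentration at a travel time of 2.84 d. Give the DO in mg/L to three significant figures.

k_1 L₀/(k_r−k_1) = 0.221×15.0/(1.07−0.221) = 3.315/0.8490 = 3.905 mg/L.
e^(−k_1 t) = e^(−0.221×2.840) = 0.5339; e^(−k_r t) = e^(−1.07×2.840) = 0.04789.
D = 3.905 × (0.5339 − 0.04789) + 0.523 × 0.04789 = 1.897 + 0.02505 = 1.923 mg/L.
DO = C_s − D = 11.2 − 1.923 = 9.277 mg/L.

DO ≈ 9.28 mg/L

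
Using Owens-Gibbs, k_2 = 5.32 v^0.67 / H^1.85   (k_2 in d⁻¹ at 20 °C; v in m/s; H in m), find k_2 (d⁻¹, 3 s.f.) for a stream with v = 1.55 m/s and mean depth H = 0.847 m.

k_2 = 5.32 × 1.55^0.67 / 0.847^1.85 = 5.32 × 1.341 / 0.7355 = 9.702 d⁻¹.

k_2 ≈ 9.70 d⁻¹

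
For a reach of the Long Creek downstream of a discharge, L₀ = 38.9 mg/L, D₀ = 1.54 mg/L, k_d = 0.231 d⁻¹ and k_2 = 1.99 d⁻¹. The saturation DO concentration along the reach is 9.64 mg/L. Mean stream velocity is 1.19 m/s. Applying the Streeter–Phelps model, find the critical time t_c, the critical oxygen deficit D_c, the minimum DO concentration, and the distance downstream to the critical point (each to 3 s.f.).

With k_2/k_d = 8.615 and 1 − D₀(k_2−k_d)/(k_d L₀) = 0.6985,
t_c = ln(8.615 × 0.6985) / (1.99 − 0.231) = ln(6.018) / 1.759 = 1.795/1.759 = 1.020 d.
L(t_c) = L₀ e^(−k_d t_c) = 38.9 × 0.7900 = 30.73 mg/L, and at the critical point k_2 D_c = k_d L, so D_c = (0.231/1.99) × 30.73 = 3.567 mg/L.
Minimum DO = C_s − D_c = 9.64 − 3.567 = 6.073 mg/L.
x_c = v t_c = 1.19 m/s × 1.020 d × 86400 s/d = 104900 m ≈ 105 km.

t_c ≈ 1.02 d; D_c ≈ 3.57 mg/L; min DO ≈ 6.07 mg/L; x_c ≈ 105 km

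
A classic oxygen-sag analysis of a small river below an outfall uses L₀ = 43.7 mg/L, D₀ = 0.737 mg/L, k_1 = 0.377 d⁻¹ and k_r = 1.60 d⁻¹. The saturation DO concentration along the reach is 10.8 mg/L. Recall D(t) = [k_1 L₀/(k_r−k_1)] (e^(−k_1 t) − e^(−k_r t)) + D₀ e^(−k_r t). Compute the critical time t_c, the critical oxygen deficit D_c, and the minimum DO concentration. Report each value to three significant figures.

t_c ≈ 1.14 d; D_c ≈ 6.71 mg/L; min DO ≈ 4.09 mg/L

t_c = [1/(k_r−k_1)] ln[(k_r/k_1)(1 − D₀(k_r−k_1)/(k_1 L₀))]
= [1/(1.60−0.377)] ln[(1.60/0.377)(1 − 0.737×1.223/(0.377×43.7))]
= (1/1.223) ln[4.244 × 0.9453] = 0.8177 × ln(4.012) = 0.8177 × 1.389 = 1.136 d.
D_c = (k_1/k_r) L₀ e^(−k_1 t_c) = (0.377/1.60) × 43.7 × e^(−0.377×1.136) = 0.2356 × 43.7 × 0.6516 = 6.710 mg/L.
Minimum DO = C_s − D_c = 10.8 − 6.710 = 4.090 mg/L.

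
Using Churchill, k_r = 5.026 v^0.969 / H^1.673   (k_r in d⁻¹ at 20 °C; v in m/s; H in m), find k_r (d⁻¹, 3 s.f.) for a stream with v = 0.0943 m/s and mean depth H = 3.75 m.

k_r = 5.026 × 0.0943^0.969 / 3.75^1.673 = 5.026 × 0.1015 / 9.128 = 0.05587 d⁻¹.

k_r ≈ 0.0559 d⁻¹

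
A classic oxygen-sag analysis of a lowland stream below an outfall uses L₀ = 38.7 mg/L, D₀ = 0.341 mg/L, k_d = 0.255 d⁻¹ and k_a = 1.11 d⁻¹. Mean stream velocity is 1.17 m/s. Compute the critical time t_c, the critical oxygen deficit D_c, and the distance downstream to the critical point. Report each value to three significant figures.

With k_a/k_d = 4.353 and 1 − D₀(k_a−k_d)/(k_d L₀) = 0.9705,
t_c = ln(4.353 × 0.9705) / (1.11 − 0.255) = ln(4.224) / 0.8550 = 1.441/0.8550 = 1.685 d.
D_c = (k_d/k_a) L₀ e^(−k_d t_c) = (0.255/1.11) × 38.7 × e^(−0.255×1.685) = 0.2297 × 38.7 × 0.6507 = 5.785 mg/L.
x_c = v t_c = 1.17 m/s × 1.685 d × 86400 s/d = 170400 m ≈ 170 km.

t_c ≈ 1.69 d; D_c ≈ 5.78 mg/L; x_c ≈ 170 km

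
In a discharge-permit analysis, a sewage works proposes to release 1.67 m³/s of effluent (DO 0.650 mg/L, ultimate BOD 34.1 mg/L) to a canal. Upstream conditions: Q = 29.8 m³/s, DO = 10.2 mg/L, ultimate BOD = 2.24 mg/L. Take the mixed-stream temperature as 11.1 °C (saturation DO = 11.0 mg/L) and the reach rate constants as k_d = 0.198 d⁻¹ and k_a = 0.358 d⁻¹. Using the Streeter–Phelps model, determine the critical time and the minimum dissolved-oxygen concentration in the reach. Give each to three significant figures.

Mixed DO = (29.8×10.2 + 1.67×0.650)/(29.8+1.67) = 305.0/31.47 = 9.693 mg/L.
Mixed L₀ = (29.8×2.24 + 1.67×34.1)/(31.47) = 123.7/31.47 = 3.931 mg/L.
Initial deficit D₀ = C_s − DO₀ = 11.0 − 9.693 = 1.307 mg/L.
t_c = (1/0.1600) ln[(0.358/0.198)(1 − 1.307×0.1600/(0.198×3.931))] = 6.250 × ln(1.322) = 1.746 d.
D_c = (0.198/0.358) × 3.931 × e^(−0.198×1.746) = 0.5531 × 3.931 × 0.7077 = 1.538 mg/L.
Minimum DO = 11.0 − 1.538 = 9.462 mg/L.

t_c ≈ 1.75 d; minimum DO ≈ 9.46 mg/L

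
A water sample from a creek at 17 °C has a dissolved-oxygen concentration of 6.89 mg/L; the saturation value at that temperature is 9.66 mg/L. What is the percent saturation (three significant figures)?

% saturation = C/C_s × 100 = 6.89/9.66 × 100 = 71.3 %.

71.3 % saturation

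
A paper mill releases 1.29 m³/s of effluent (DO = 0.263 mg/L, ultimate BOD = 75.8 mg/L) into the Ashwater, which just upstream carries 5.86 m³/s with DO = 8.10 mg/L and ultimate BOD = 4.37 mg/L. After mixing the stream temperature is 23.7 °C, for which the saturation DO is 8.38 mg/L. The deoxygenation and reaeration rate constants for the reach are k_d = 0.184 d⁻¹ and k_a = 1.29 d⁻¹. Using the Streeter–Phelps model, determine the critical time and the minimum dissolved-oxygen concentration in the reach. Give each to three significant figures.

t_c ≈ 0.955 d; minimum DO ≈ 6.32 mg/L

Mixed DO = (5.86×8.10 + 1.29×0.263)/(5.86+1.29) = 47.81/7.150 = 6.686 mg/L.
Mixed L₀ = (5.86×4.37 + 1.29×75.8)/(7.150) = 123.4/7.150 = 17.26 mg/L.
Initial deficit D₀ = C_s − DO₀ = 8.38 − 6.686 = 1.694 mg/L.
t_c = (1/1.106) ln[(1.29/0.184)(1 − 1.694×1.106/(0.184×17.26))] = 0.9042 × ln(2.874) = 0.9546 d.
D_c = (0.184/1.29) × 17.26 × e^(−0.184×0.9546) = 0.1426 × 17.26 × 0.8389 = 2.065 mg/L.
Minimum DO = 8.38 − 2.065 = 6.315 mg/L.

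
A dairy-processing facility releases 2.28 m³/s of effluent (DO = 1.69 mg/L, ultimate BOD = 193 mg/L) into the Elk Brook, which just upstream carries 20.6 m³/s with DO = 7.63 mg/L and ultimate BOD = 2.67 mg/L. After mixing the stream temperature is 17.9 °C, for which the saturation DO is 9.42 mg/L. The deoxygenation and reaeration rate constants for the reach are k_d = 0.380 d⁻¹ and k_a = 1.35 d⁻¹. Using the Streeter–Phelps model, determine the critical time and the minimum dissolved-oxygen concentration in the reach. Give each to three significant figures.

Mixed DO = (20.6×7.63 + 2.28×1.69)/(20.6+2.28) = 161.0/22.88 = 7.038 mg/L.
Mixed L₀ = (20.6×2.67 + 2.28×193)/(22.88) = 495.0/22.88 = 21.64 mg/L.
Initial deficit D₀ = C_s − DO₀ = 9.42 − 7.038 = 2.382 mg/L.
t_c = (1/0.9700) ln[(1.35/0.380)(1 − 2.382×0.9700/(0.380×21.64))] = 1.031 × ln(2.554) = 0.9668 d.
D_c = (0.380/1.35) × 21.64 × e^(−0.380×0.9668) = 0.2815 × 21.64 × 0.6925 = 4.218 mg/L.
Minimum DO = 9.42 − 4.218 = 5.202 mg/L.

t_c ≈ 0.967 d; minimum DO ≈ 5.20 mg/L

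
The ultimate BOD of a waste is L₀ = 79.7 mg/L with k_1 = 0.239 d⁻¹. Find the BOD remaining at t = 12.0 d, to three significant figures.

L ≈ 4.53 mg/L

L_t = L₀ e^(−k_1 t) = 79.7 × e^(−0.239×12.0) = 79.7 × 0.05681 = 4.528 mg/L.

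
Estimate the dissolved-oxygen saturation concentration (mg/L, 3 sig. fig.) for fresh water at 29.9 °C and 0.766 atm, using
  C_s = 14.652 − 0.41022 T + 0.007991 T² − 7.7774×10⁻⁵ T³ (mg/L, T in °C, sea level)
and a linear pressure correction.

C_s ≈ 5.71 mg/L

At sea level: C_s = 14.652 − 0.41022×29.9 + 0.007991×29.9² − 7.7774×10⁻⁵×29.9³ = 7.451 mg/L.
Pressure correction: C_s' = 7.451 × 0.766 = 5.708 mg/L.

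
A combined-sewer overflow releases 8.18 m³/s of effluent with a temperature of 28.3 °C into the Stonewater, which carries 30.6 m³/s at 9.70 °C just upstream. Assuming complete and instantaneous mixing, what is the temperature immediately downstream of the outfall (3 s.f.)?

Flow-weighted mixing: C = (Q_r C_r + Q_w C_w)/(Q_r + Q_w)
= (30.6×9.70 + 8.18×28.3)/(30.6 + 8.18) = 528.3/38.78 = 13.62 °C.

13.6 °C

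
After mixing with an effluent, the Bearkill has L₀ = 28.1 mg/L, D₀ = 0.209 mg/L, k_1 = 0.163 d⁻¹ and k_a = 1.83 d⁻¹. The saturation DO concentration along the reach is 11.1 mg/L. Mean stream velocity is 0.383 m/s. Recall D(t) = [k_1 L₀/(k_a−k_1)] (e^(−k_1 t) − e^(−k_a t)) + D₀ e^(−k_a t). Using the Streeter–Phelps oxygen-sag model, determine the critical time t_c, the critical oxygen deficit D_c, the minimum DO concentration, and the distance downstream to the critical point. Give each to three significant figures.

t_c ≈ 1.40 d; D_c ≈ 1.99 mg/L; min DO ≈ 9.11 mg/L; x_c ≈ 46.4 km

t_c = [1/(k_a−k_1)] ln[(k_a/k_1)(1 − D₀(k_a−k_1)/(k_1 L₀))]
= [1/(1.83−0.163)] ln[(1.83/0.163)(1 − 0.209×1.667/(0.163×28.1))]
= (1/1.667) ln[11.23 × 0.9239] = 0.5999 × ln(10.37) = 0.5999 × 2.339 = 1.403 d.
D_c = (k_1/k_a) L₀ e^(−k_1 t_c) = (0.163/1.83) × 28.1 × e^(−0.163×1.403) = 0.08907 × 28.1 × 0.7955 = 1.991 mg/L.
Minimum DO = C_s − D_c = 11.1 − 1.991 = 9.109 mg/L.
x_c = v t_c = 0.383 m/s × 1.403 d × 86400 s/d = 46440 m ≈ 46.4 km.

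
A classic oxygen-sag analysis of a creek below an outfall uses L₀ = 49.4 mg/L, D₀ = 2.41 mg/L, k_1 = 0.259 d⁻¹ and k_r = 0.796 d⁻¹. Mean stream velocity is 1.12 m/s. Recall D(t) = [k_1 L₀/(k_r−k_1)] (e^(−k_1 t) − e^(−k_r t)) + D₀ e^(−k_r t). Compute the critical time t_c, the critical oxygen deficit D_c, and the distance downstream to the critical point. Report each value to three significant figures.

At the critical point dD/dt = 0, so k_1 L₀ e^(−k_1 t) = k_r D. Substituting D(t) from the Streeter–Phelps equation and solving for t gives
t_c = ln[(k_r/k_1)(1 − D₀(k_r−k_1)/(k_1 L₀))] / (k_r−k_1).
Here k_r−k_1 = 0.5370 d⁻¹ and 1 − D₀(k_r−k_1)/(k_1 L₀) = 1 − 2.41×0.5370/(0.259×49.4) = 0.8989, so
t_c = ln(3.073 × 0.8989) / 0.5370 = 1.016 / 0.5370 = 1.892 d.
L(t_c) = L₀ e^(−k_1 t_c) = 49.4 × 0.6126 = 30.26 mg/L, and at the critical point k_r D_c = k_1 L, so D_c = (0.259/0.796) × 30.26 = 9.846 mg/L.
x_c = v t_c = 1.12 m/s × 1.892 d × 86400 s/d = 183100 m ≈ 183 km.

t_c ≈ 1.89 d; D_c ≈ 9.85 mg/L; x_c ≈ 183 km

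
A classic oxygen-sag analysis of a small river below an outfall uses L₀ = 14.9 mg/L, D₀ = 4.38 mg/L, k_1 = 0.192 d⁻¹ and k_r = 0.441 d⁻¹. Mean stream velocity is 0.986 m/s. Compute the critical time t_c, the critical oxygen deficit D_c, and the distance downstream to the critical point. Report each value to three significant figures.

With k_r/k_1 = 2.297 and 1 − D₀(k_r−k_1)/(k_1 L₀) = 0.6188,
t_c = ln(2.297 × 0.6188) / (0.441 − 0.192) = ln(1.421) / 0.2490 = 0.3515/0.2490 = 1.412 d.
L(t_c) = L₀ e^(−k_1 t_c) = 14.9 × 0.7626 = 11.36 mg/L, and at the critical point k_r D_c = k_1 L, so D_c = (0.192/0.441) × 11.36 = 4.947 mg/L.
x_c = v t_c = 0.986 m/s × 1.412 d × 86400 s/d = 120300 m ≈ 120 km.

t_c ≈ 1.41 d; D_c ≈ 4.95 mg/L; x_c ≈ 120 km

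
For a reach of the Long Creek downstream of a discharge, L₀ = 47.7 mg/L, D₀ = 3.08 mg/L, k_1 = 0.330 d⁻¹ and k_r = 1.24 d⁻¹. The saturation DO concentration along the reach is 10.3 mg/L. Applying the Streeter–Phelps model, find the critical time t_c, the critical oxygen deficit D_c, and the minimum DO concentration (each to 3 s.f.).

t_c = [1/(k_r−k_1)] ln[(k_r/k_1)(1 − D₀(k_r−k_1)/(k_1 L₀))]
= [1/(1.24−0.330)] ln[(1.24/0.330)(1 − 3.08×0.9100/(0.330×47.7))]
= (1/0.9100) ln[3.758 × 0.8219] = 1.099 × ln(3.089) = 1.099 × 1.128 = 1.239 d.
L(t_c) = L₀ e^(−k_1 t_c) = 47.7 × 0.6644 = 31.69 mg/L, and at the critical point k_r D_c = k_1 L, so D_c = (0.330/1.24) × 31.69 = 8.434 mg/L.
Minimum DO = C_s − D_c = 10.3 − 8.434 = 1.866 mg/L.

t_c ≈ 1.24 d; D_c ≈ 8.43 mg/L; min DO ≈ 1.87 mg/L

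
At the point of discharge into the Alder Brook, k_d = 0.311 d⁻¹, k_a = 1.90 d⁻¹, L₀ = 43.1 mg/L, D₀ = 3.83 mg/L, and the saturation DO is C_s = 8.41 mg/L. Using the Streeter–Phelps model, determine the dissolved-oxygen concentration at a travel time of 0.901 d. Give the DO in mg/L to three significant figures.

DO ≈ 2.87 mg/L

k_d L₀/(k_a−k_d) = 0.311×43.1/(1.90−0.311) = 13.40/1.589 = 8.436 mg/L.
e^(−k_d t) = e^(−0.311×0.9010) = 0.7556; e^(−k_a t) = e^(−1.90×0.9010) = 0.1805.
D = 8.436 × (0.7556 − 0.1805) + 3.83 × 0.1805 = 4.851 + 0.6914 = 5.543 mg/L.
DO = C_s − D = 8.41 − 5.543 = 2.867 mg/L.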